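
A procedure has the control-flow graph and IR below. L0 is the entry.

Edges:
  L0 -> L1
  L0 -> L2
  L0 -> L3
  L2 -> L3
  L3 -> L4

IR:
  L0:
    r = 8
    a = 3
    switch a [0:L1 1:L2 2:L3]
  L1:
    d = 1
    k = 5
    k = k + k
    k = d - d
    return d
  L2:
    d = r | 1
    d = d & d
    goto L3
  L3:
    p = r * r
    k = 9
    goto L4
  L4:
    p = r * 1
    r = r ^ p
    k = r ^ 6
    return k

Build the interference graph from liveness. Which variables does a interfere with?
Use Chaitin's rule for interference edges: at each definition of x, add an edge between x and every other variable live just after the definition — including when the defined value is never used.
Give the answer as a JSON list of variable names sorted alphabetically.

Block summaries:
  L0: def={a,r} ue=∅
  L1: def={d,k} ue=∅
  L2: def={d} ue={r}
  L3: def={k,p} ue={r}
  L4: def={k,p,r} ue={r}

Backward fixpoint:
  live L0: ∅→{r}
  live L1: ∅→∅
  live L2: {r}→{r}
  live L3: {r}→{r}
  live L4: {r}→∅

Interference:
  a: {r}
  d: {k,r}
  k: {d,r}
  p: {r}
  r: {a,d,k,p}

N(a) = ["r"]

Answer: ["r"]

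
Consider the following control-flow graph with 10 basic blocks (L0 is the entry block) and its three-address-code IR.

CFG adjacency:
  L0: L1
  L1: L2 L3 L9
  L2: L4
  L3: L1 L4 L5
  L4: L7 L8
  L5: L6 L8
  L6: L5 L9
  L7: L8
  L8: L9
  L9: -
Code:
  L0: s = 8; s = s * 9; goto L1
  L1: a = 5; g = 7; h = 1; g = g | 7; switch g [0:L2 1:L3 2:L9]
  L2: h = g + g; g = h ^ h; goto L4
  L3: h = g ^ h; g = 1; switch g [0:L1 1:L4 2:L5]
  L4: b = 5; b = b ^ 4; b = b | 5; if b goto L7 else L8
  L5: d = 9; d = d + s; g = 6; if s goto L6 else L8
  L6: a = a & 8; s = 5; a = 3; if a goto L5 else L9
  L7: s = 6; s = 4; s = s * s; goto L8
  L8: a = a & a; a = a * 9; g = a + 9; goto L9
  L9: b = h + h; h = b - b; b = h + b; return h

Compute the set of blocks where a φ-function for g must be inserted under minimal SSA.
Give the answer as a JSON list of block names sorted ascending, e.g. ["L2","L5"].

idom tree: L1←L0 L2←L1 L3←L1 L4←L1 L5←L3 L6←L5 L7←L4 L8←L1 L9←L1
Dom at joins:
  L1: preds {L0,L3}: {L0} ∩ {L0,L1,L3} = {L0}; idom=L0
  L4: preds {L2,L3}: {L0,L1,L2} ∩ {L0,L1,L3} = {L0,L1}; idom=L1
  L5: preds {L3,L6}: {L0,L1,L3} ∩ {L0,L1,L3,L5,L6} = {L0,L1,L3}; idom=L3
  L8: preds {L4,L5,L7}: {L0,L1,L4} ∩ {L0,L1,L3,L5} ∩ {L0,L1,L4,L7} = {L0,L1}; idom=L1
  L9: preds {L1,L6,L8}: {L0,L1} ∩ {L0,L1,L3,L5,L6} ∩ {L0,L1,L8} = {L0,L1}; idom=L1

DF walk-up:
  L1←L0: walk · to L0
  L1←L3: walk L3→L1 to L0
  L4←L2: walk L2 to L1
  L4←L3: walk L3 to L1
  L5←L3: walk · to L3
  L5←L6: walk L6→L5 to L3
  L8←L4: walk L4 to L1
  L8←L5: walk L5→L3 to L1
  L8←L7: walk L7→L4 to L1
  L9←L1: walk · to L1
  L9←L6: walk L6→L5→L3 to L1
  L9←L8: walk L8 to L1
  L0 → ∅
  L1 → {L1}
  L2 → {L4}
  L3 → {L1,L4,L8,L9}
  L4 → {L8}
  L5 → {L5,L8,L9}
  L6 → {L5,L9}
  L7 → {L8}
  L8 → {L9}
  L9 → ∅

φ for g: defs {L1,L2,L3,L5,L8}
  DF⁺ = {L1,L4,L5,L8,L9}

Answer: ["L1", "L4", "L5", "L8", "L9"]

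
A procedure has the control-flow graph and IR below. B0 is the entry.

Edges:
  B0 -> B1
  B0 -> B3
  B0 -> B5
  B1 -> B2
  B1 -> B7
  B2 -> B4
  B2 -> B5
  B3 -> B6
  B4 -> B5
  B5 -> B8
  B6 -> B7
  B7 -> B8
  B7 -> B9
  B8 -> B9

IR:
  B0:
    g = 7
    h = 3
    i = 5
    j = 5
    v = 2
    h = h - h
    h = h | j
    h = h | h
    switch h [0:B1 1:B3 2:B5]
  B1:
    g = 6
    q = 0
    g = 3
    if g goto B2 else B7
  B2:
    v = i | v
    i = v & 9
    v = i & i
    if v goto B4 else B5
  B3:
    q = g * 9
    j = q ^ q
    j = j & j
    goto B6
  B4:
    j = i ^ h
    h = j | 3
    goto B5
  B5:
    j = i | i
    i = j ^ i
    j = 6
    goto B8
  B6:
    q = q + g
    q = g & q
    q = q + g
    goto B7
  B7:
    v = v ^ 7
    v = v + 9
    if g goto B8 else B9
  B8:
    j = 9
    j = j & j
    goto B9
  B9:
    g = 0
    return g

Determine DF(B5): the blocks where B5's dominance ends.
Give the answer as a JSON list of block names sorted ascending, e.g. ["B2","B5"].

idom tree: B1←B0 B2←B1 B3←B0 B4←B2 B5←B0 B6←B3 B7←B0 B8←B0 B9←B0
Dom∩ at merges:
  B5: preds {B0,B2,B4}: {B0} ∩ {B0,B1,B2} ∩ {B0,B1,B2,B4} = {B0}; idom=B0
  B7: preds {B1,B6}: {B0,B1} ∩ {B0,B3,B6} = {B0}; idom=B0
  B8: preds {B5,B7}: {B0,B5} ∩ {B0,B7} = {B0}; idom=B0
  B9: preds {B7,B8}: {B0,B7} ∩ {B0,B8} = {B0}; idom=B0

DF walk-up:
  join B5 pred B0: · stop@B0
  join B5 pred B2: B2→B1 stop@B0
  join B5 pred B4: B4→B2→B1 stop@B0
  join B7 pred B1: B1 stop@B0
  join B7 pred B6: B6→B3 stop@B0
  join B8 pred B5: B5 stop@B0
  join B8 pred B7: B7 stop@B0
  join B9 pred B7: B7 stop@B0
  join B9 pred B8: B8 stop@B0
  B0: DF=∅
  B1: DF={B5,B7}
  B2: DF={B5}
  B3: DF={B7}
  B4: DF={B5}
  B5: DF={B8}
  B6: DF={B7}
  B7: DF={B8,B9}
  B8: DF={B9}
  B9: DF=∅

DF(B5) = ["B8"]

Answer: ["B8"]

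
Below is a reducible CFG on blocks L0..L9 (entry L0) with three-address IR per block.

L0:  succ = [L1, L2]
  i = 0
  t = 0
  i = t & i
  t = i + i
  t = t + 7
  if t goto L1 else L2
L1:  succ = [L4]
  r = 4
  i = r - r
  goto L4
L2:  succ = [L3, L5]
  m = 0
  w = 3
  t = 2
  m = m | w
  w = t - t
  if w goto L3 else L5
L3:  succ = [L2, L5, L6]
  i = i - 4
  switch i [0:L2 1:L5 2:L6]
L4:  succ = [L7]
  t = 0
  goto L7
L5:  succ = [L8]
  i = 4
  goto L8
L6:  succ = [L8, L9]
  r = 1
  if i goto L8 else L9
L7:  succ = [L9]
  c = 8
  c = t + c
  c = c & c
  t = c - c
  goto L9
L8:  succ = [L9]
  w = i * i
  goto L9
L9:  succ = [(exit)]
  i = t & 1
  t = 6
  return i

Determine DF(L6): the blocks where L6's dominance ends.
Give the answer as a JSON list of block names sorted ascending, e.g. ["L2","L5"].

idom tree: L1←L0 L2←L0 L3←L2 L4←L1 L5←L2 L6←L3 L7←L4 L8←L2 L9←L0
Dom∩ at merges:
  L2: preds {L0,L3}: {L0} ∩ {L0,L2,L3} = {L0}; idom=L0
  L5: preds {L2,L3}: {L0,L2} ∩ {L0,L2,L3} = {L0,L2}; idom=L2
  L8: preds {L5,L6}: {L0,L2,L5} ∩ {L0,L2,L3,L6} = {L0,L2}; idom=L2
  L9: preds {L6,L7,L8}: {L0,L2,L3,L6} ∩ {L0,L1,L4,L7} ∩ {L0,L2,L8} = {L0}; idom=L0

DF walk-up:
  join L2 pred L0: · stop@L0
  join L2 pred L3: L3→L2 stop@L0
  join L5 pred L2: · stop@L2
  join L5 pred L3: L3 stop@L2
  join L8 pred L5: L5 stop@L2
  join L8 pred L6: L6→L3 stop@L2
  join L9 pred L6: L6→L3→L2 stop@L0
  join L9 pred L7: L7→L4→L1 stop@L0
  join L9 pred L8: L8→L2 stop@L0
  L0 → ∅
  L1 → {L9}
  L2 → {L2,L9}
  L3 → {L2,L5,L8,L9}
  L4 → {L9}
  L5 → {L8}
  L6 → {L8,L9}
  L7 → {L9}
  L8 → {L9}
  L9 → ∅

DF(L6) = ["L8", "L9"]

Answer: ["L8", "L9"]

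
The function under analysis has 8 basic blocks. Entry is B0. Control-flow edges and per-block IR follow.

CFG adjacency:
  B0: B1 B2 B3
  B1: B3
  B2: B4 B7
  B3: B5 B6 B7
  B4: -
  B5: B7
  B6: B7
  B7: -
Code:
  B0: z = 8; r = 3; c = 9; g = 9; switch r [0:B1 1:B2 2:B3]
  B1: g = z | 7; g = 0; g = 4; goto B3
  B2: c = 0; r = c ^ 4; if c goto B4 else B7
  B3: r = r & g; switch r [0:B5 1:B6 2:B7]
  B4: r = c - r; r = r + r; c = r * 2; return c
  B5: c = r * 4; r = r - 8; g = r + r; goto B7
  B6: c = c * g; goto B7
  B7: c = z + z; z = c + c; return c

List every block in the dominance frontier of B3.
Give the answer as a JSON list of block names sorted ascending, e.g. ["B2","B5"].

idom tree: B1←B0 B2←B0 B3←B0 B4←B2 B5←B3 B6←B3 B7←B0
Dom at joins:
  B3: preds {B0,B1}: {B0} ∩ {B0,B1} = {B0}; idom=B0
  B7: preds {B2,B3,B5,B6}: {B0,B2} ∩ {B0,B3} ∩ {B0,B3,B5} ∩ {B0,B3,B6} = {B0}; idom=B0

DF walk-up:
  join B3 pred B0: · stop@B0
  join B3 pred B1: B1 stop@B0
  join B7 pred B2: B2 stop@B0
  join B7 pred B3: B3 stop@B0
  join B7 pred B5: B5→B3 stop@B0
  join B7 pred B6: B6→B3 stop@B0
  B0 → ∅
  B1 → {B3}
  B2 → {B7}
  B3 → {B7}
  B4 → ∅
  B5 → {B7}
  B6 → {B7}
  B7 → ∅

DF(B3) = ["B7"]

Answer: ["B7"]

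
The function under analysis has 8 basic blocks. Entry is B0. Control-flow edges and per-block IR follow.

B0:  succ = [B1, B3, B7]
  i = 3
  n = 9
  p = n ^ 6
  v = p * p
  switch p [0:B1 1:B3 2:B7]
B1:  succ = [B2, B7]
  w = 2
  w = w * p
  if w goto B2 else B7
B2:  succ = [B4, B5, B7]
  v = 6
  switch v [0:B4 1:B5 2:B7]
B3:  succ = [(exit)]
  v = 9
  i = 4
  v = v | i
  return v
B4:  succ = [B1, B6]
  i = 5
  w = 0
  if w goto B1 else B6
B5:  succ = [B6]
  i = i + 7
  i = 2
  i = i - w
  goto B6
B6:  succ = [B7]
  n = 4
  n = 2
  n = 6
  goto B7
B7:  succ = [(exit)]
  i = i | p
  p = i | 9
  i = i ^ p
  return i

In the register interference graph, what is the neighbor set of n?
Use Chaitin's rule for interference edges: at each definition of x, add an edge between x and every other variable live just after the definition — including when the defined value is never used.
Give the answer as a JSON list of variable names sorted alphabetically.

Answer: ["i", "p"]

Working:
Block summaries:
  B0 def {i,n,p,v} use ∅
  B1 def {w} use {p}
  B2 def {v} use ∅
  B3 def {i,v} use ∅
  B4 def {i,w} use ∅
  B5 def {i} use {i,w}
  B6 def {n} use ∅
  B7 def {i,p} use {i,p}

Liveness:
  live B0: ∅→{i,p}
  live B1: {i,p}→{i,p,w}
  live B2: {i,p,w}→{i,p,w}
  live B3: ∅→∅
  live B4: {p}→{i,p}
  live B5: {i,p,w}→{i,p}
  live B6: {i,p}→{i,p}
  live B7: {i,p}→∅

Interference:
  i: {n,p,v,w}
  n: {i,p}
  p: {i,n,v,w}
  v: {i,p,w}
  w: {i,p,v}

N(n) = ["i", "p"]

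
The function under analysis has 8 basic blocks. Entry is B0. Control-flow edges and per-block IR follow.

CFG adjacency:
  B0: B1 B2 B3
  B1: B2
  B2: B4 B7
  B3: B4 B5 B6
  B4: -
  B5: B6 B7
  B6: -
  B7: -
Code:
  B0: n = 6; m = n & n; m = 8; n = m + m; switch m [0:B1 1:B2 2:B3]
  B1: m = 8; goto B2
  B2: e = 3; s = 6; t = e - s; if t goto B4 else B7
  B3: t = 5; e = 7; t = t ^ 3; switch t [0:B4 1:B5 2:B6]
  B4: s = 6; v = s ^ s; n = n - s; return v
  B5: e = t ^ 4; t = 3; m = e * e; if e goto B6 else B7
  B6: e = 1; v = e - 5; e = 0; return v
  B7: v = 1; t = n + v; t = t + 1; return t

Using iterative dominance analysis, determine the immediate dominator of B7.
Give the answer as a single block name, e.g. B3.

Answer: B0

Working:
idom tree: B1←B0 B2←B0 B3←B0 B4←B0 B5←B3 B6←B3 B7←B0
Dom at joins:
  B2: preds {B0,B1}: {B0} ∩ {B0,B1} = {B0}; idom=B0
  B4: preds {B2,B3}: {B0,B2} ∩ {B0,B3} = {B0}; idom=B0
  B6: preds {B3,B5}: {B0,B3} ∩ {B0,B3,B5} = {B0,B3}; idom=B3
  B7: preds {B2,B5}: {B0,B2} ∩ {B0,B3,B5} = {B0}; idom=B0

idom(B7) = B0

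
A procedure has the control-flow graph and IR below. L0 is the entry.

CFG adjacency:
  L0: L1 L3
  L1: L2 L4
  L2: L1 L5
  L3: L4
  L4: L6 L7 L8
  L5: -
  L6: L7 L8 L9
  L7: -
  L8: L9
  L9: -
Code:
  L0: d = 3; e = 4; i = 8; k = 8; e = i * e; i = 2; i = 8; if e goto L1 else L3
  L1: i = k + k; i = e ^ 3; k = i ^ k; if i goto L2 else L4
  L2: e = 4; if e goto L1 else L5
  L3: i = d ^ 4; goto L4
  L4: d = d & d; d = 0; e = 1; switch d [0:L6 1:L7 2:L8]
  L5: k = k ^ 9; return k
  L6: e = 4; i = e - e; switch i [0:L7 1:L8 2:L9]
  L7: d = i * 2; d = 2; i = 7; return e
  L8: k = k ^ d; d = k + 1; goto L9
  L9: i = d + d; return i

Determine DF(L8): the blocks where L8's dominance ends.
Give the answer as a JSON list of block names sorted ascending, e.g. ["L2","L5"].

Answer: ["L9"]

Derivation:
idom tree: L1←L0 L2←L1 L3←L0 L4←L0 L5←L2 L6←L4 L7←L4 L8←L4 L9←L4
Join-block Dom:
  L1: preds {L0,L2}: {L0} ∩ {L0,L1,L2} = {L0}; idom=L0
  L4: preds {L1,L3}: {L0,L1} ∩ {L0,L3} = {L0}; idom=L0
  L7: preds {L4,L6}: {L0,L4} ∩ {L0,L4,L6} = {L0,L4}; idom=L4
  L8: preds {L4,L6}: {L0,L4} ∩ {L0,L4,L6} = {L0,L4}; idom=L4
  L9: preds {L6,L8}: {L0,L4,L6} ∩ {L0,L4,L8} = {L0,L4}; idom=L4

Frontier:
  join L1 pred L0: · stop@L0
  join L1 pred L2: L2→L1 stop@L0
  join L4 pred L1: L1 stop@L0
  join L4 pred L3: L3 stop@L0
  join L7 pred L4: · stop@L4
  join L7 pred L6: L6 stop@L4
  join L8 pred L4: · stop@L4
  join L8 pred L6: L6 stop@L4
  join L9 pred L6: L6 stop@L4
  join L9 pred L8: L8 stop@L4
  L0: DF=∅
  L1: DF={L1,L4}
  L2: DF={L1}
  L3: DF={L4}
  L4: DF=∅
  L5: DF=∅
  L6: DF={L7,L8,L9}
  L7: DF=∅
  L8: DF={L9}
  L9: DF=∅

DF(L8) = ["L9"]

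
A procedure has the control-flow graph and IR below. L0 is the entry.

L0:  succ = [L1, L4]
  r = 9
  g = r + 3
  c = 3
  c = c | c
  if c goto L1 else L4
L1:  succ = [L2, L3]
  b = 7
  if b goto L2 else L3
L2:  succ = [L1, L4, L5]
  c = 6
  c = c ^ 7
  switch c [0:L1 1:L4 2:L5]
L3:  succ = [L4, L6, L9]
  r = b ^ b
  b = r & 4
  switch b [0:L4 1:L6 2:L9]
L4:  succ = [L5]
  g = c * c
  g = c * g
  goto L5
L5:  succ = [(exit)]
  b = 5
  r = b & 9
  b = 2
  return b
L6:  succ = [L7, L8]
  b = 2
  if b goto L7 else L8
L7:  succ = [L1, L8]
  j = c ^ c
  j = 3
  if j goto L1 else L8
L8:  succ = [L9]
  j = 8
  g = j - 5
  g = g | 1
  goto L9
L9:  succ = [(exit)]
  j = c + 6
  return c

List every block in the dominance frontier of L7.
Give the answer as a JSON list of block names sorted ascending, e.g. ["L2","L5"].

idom tree: L1←L0 L2←L1 L3←L1 L4←L0 L5←L0 L6←L3 L7←L6 L8←L6 L9←L3
Join-block Dom:
  L1: preds {L0,L2,L7}: {L0} ∩ {L0,L1,L2} ∩ {L0,L1,L3,L6,L7} = {L0}; idom=L0
  L4: preds {L0,L2,L3}: {L0} ∩ {L0,L1,L2} ∩ {L0,L1,L3} = {L0}; idom=L0
  L5: preds {L2,L4}: {L0,L1,L2} ∩ {L0,L4} = {L0}; idom=L0
  L8: preds {L6,L7}: {L0,L1,L3,L6} ∩ {L0,L1,L3,L6,L7} = {L0,L1,L3,L6}; idom=L6
  L9: preds {L3,L8}: {L0,L1,L3} ∩ {L0,L1,L3,L6,L8} = {L0,L1,L3}; idom=L3

DF derivation:
  L1←L0: walk · to L0
  L1←L2: walk L2→L1 to L0
  L1←L7: walk L7→L6→L3→L1 to L0
  L4←L0: walk · to L0
  L4←L2: walk L2→L1 to L0
  L4←L3: walk L3→L1 to L0
  L5←L2: walk L2→L1 to L0
  L5←L4: walk L4 to L0
  L8←L6: walk · to L6
  L8←L7: walk L7 to L6
  L9←L3: walk · to L3
  L9←L8: walk L8→L6 to L3
  L0: DF=∅
  L1: DF={L1,L4,L5}
  L2: DF={L1,L4,L5}
  L3: DF={L1,L4}
  L4: DF={L5}
  L5: DF=∅
  L6: DF={L1,L9}
  L7: DF={L1,L8}
  L8: DF={L9}
  L9: DF=∅

DF(L7) = ["L1", "L8"]

Answer: ["L1", "L8"]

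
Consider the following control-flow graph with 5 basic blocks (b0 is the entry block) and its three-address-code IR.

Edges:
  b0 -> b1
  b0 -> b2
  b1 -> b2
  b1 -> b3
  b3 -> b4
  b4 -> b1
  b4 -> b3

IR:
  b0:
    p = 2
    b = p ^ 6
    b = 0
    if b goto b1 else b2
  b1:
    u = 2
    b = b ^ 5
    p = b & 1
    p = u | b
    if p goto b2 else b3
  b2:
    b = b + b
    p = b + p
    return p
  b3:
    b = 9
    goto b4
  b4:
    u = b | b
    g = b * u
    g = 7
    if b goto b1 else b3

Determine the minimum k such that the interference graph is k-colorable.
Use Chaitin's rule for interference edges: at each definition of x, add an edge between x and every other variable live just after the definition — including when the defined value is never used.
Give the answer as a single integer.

Answer: 3

Derivation:
Block summaries:
  b0 def {b,p} use ∅
  b1 def {b,p,u} use {b}
  b2 def {b,p} use {b,p}
  b3 def {b} use ∅
  b4 def {g,u} use {b}

Backward fixpoint:
  b0 li=∅ lo={b,p}
  b1 li={b} lo={b,p}
  b2 li={b,p} lo=∅
  b3 li=∅ lo={b}
  b4 li={b} lo={b}

Conflict graph:
  b↔{g,p,u}
  g↔{b}
  p↔{b,u}
  u↔{b,p}

Registers:
  clique {b,p,u} ⇒ need ≥ 3
  assign b→R0 g→R1 p→R1 u→R2 — no edge inside a register ⇒ χ ≤ 3
  χ = 3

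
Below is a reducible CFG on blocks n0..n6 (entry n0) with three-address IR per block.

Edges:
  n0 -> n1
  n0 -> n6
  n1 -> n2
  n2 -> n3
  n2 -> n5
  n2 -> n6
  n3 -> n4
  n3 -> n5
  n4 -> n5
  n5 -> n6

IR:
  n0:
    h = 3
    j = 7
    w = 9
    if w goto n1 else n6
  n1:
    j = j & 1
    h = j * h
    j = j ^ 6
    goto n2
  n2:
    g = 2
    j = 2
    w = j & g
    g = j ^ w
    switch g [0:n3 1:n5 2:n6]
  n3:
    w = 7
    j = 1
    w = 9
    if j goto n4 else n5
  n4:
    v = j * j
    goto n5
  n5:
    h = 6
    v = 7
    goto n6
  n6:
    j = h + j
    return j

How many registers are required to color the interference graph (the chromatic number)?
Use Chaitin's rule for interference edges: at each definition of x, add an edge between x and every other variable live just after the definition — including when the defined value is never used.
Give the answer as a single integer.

Answer: 3

Analysis:
def/use:
  n0 def {h,j,w} use ∅
  n1 def {h,j} use {h,j}
  n2 def {g,j,w} use ∅
  n3 def {j,w} use ∅
  n4 def {v} use {j}
  n5 def {h,v} use ∅
  n6 def {j} use {h,j}

Backward fixpoint:
  n0: in=∅ out={h,j}
  n1: in={h,j} out={h}
  n2: in={h} out={h,j}
  n3: in=∅ out={j}
  n4: in={j} out={j}
  n5: in={j} out={h,j}
  n6: in={h,j} out=∅

Interference:
  g — {h,j}
  h — {g,j,v,w}
  j — {g,h,v,w}
  v — {h,j}
  w — {h,j}

Registers:
  {g,h,j} pairwise interfere (3-clique) ⇒ χ ≥ 3
  3-colouring: c0={h}  c1={j}  c2={g,v,w}
  χ = 3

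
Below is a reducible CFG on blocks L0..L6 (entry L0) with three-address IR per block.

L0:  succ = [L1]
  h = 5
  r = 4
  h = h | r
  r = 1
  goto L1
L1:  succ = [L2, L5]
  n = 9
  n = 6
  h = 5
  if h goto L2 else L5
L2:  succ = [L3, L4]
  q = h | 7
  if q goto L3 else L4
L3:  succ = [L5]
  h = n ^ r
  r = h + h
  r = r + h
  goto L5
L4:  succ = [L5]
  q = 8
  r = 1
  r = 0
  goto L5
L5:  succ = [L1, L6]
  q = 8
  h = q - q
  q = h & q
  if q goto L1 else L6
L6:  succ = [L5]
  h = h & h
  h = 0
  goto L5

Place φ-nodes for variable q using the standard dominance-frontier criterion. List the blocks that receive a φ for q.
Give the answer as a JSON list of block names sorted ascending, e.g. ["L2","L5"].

Answer: ["L1", "L5"]

Derivation:
idom tree: L1←L0 L2←L1 L3←L2 L4←L2 L5←L1 L6←L5
Join-block Dom:
  L1: preds {L0,L5}: {L0} ∩ {L0,L1,L5} = {L0}; idom=L0
  L5: preds {L1,L3,L4,L6}: {L0,L1} ∩ {L0,L1,L2,L3} ∩ {L0,L1,L2,L4} ∩ {L0,L1,L5,L6} = {L0,L1}; idom=L1

DF derivation:
  L1←L0: walk · to L0
  L1←L5: walk L5→L1 to L0
  L5←L1: walk · to L1
  L5←L3: walk L3→L2 to L1
  L5←L4: walk L4→L2 to L1
  L5←L6: walk L6→L5 to L1
  L0: DF=∅
  L1: DF={L1}
  L2: DF={L5}
  L3: DF={L5}
  L4: DF={L5}
  L5: DF={L1,L5}
  L6: DF={L5}

φ for q: defs {L2,L4,L5}
  DF⁺ = {L1,L5}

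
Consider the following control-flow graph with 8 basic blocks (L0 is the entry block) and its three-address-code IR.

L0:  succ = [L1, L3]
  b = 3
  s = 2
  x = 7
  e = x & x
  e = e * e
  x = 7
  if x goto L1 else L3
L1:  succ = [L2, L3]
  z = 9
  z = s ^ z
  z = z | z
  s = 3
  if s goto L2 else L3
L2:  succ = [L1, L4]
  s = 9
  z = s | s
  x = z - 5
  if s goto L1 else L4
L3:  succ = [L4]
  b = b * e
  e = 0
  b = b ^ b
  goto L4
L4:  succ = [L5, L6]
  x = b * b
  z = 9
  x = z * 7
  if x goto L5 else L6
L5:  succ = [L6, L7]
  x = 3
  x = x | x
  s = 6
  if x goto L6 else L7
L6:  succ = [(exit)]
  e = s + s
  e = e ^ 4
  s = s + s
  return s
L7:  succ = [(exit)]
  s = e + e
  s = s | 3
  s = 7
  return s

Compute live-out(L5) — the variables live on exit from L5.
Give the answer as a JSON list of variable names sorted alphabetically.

Answer: ["e", "s"]

Working:
Per-block:
  L0: {b,e,s,x} / ∅
  L1: {s,z} / {s}
  L2: {s,x,z} / ∅
  L3: {b,e} / {b,e}
  L4: {x,z} / {b}
  L5: {s,x} / ∅
  L6: {e,s} / {s}
  L7: {s} / {e}

Backward fixpoint:
  L0: in=∅ out={b,e,s}
  L1: in={b,e,s} out={b,e,s}
  L2: in={b,e} out={b,e,s}
  L3: in={b,e,s} out={b,e,s}
  L4: in={b,e,s} out={e,s}
  L5: in={e} out={e,s}
  L6: in={s} out=∅
  L7: in={e} out=∅

live-out(L5) = ["e", "s"]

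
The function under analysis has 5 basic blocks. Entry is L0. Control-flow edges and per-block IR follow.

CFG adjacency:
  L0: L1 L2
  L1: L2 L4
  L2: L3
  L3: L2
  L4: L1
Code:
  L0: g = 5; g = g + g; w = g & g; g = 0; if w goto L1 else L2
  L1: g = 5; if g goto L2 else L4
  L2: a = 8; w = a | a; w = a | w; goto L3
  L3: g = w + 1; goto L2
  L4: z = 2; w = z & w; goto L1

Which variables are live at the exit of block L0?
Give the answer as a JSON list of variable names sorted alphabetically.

def/use:
  L0: {g,w} / ∅
  L1: {g} / ∅
  L2: {a,w} / ∅
  L3: {g} / {w}
  L4: {w,z} / {w}

Liveness:
  live L0: ∅→{w}
  live L1: {w}→{w}
  live L2: ∅→{w}
  live L3: {w}→∅
  live L4: {w}→{w}

live-out(L0) = ["w"]

Answer: ["w"]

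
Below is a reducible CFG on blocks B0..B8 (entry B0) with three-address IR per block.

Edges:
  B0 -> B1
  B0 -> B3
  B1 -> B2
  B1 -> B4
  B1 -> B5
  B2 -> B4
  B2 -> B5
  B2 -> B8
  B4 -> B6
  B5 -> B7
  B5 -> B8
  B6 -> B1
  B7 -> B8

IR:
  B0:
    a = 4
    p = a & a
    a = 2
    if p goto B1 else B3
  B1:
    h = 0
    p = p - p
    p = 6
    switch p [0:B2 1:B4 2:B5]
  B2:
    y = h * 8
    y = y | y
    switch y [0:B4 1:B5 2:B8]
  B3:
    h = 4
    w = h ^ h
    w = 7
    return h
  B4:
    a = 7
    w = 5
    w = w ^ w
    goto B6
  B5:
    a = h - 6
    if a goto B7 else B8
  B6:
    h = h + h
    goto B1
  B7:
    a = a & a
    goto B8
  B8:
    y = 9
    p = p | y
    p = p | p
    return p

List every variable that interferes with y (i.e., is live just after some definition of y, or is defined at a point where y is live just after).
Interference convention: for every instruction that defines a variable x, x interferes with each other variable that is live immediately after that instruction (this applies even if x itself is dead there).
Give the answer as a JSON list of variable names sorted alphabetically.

def/use:
  B0: {a,p} / ∅
  B1: {h,p} / {p}
  B2: {y} / {h}
  B3: {h,w} / ∅
  B4: {a,w} / ∅
  B5: {a} / {h}
  B6: {h} / {h}
  B7: {a} / {a}
  B8: {p,y} / {p}

Backward fixpoint:
  live B0: ∅→{p}
  live B1: {p}→{h,p}
  live B2: {h,p}→{h,p}
  live B3: ∅→∅
  live B4: {h,p}→{h,p}
  live B5: {h,p}→{a,p}
  live B6: {h,p}→{p}
  live B7: {a,p}→{p}
  live B8: {p}→∅

Interfere edges:
  a — {h,p}
  h — {a,p,w,y}
  p — {a,h,w,y}
  w — {h,p}
  y — {h,p}

N(y) = ["h", "p"]

Answer: ["h", "p"]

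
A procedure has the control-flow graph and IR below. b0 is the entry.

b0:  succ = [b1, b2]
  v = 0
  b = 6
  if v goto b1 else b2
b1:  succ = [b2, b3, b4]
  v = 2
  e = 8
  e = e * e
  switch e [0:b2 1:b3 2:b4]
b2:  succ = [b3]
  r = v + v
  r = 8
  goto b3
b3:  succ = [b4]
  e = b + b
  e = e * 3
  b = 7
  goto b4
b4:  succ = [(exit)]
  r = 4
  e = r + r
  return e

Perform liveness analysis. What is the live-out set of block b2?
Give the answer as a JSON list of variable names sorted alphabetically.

Answer: ["b"]

Working:
def/use:
  b0 def {b,v} use ∅
  b1 def {e,v} use ∅
  b2 def {r} use {v}
  b3 def {b,e} use {b}
  b4 def {e,r} use ∅

Liveness:
  b0 li=∅ lo={b,v}
  b1 li={b} lo={b,v}
  b2 li={b,v} lo={b}
  b3 li={b} lo=∅
  b4 li=∅ lo=∅

live-out(b2) = ["b"]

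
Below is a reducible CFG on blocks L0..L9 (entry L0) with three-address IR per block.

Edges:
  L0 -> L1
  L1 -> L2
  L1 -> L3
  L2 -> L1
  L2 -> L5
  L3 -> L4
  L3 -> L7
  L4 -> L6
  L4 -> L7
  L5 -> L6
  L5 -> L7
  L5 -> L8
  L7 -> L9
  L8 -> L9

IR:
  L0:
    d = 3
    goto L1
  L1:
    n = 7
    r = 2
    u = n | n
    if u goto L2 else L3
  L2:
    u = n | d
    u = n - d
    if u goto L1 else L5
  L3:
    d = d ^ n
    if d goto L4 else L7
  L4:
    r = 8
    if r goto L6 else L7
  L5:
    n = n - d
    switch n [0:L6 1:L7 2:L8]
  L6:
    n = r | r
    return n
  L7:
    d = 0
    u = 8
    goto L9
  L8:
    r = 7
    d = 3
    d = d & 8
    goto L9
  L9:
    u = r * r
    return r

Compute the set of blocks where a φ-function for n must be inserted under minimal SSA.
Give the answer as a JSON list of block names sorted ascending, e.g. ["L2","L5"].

Answer: ["L1", "L6", "L7", "L9"]

Analysis:
idom tree: L1←L0 L2←L1 L3←L1 L4←L3 L5←L2 L6←L1 L7←L1 L8←L5 L9←L1
Dom at joins:
  L1: preds {L0,L2}: {L0} ∩ {L0,L1,L2} = {L0}; idom=L0
  L6: preds {L4,L5}: {L0,L1,L3,L4} ∩ {L0,L1,L2,L5} = {L0,L1}; idom=L1
  L7: preds {L3,L4,L5}: {L0,L1,L3} ∩ {L0,L1,L3,L4} ∩ {L0,L1,L2,L5} = {L0,L1}; idom=L1
  L9: preds {L7,L8}: {L0,L1,L7} ∩ {L0,L1,L2,L5,L8} = {L0,L1}; idom=L1

DF walk-up:
  L1←L0: walk · to L0
  L1←L2: walk L2→L1 to L0
  L6←L4: walk L4→L3 to L1
  L6←L5: walk L5→L2 to L1
  L7←L3: walk L3 to L1
  L7←L4: walk L4→L3 to L1
  L7←L5: walk L5→L2 to L1
  L9←L7: walk L7 to L1
  L9←L8: walk L8→L5→L2 to L1
  L0 → ∅
  L1 → {L1}
  L2 → {L1,L6,L7,L9}
  L3 → {L6,L7}
  L4 → {L6,L7}
  L5 → {L6,L7,L9}
  L6 → ∅
  L7 → {L9}
  L8 → {L9}
  L9 → ∅

φ for n: defs {L1,L5,L6}
  DF⁺ = {L1,L6,L7,L9}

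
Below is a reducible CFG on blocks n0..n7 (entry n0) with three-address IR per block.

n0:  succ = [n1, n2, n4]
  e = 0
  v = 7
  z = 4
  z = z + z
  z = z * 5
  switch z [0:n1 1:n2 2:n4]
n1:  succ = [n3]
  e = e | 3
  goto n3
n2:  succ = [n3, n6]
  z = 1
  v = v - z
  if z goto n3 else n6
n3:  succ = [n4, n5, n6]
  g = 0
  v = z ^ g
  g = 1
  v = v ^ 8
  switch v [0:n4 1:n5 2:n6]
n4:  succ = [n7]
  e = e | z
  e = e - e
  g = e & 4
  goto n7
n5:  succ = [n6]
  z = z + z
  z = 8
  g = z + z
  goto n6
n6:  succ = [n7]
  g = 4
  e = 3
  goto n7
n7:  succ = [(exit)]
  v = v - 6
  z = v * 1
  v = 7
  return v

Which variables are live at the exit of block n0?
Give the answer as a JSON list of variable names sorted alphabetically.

Per-block:
  n0: def={e,v,z} ue=∅
  n1: def={e} ue={e}
  n2: def={v,z} ue={v}
  n3: def={g,v} ue={z}
  n4: def={e,g} ue={e,z}
  n5: def={g,z} ue={z}
  n6: def={e,g} ue=∅
  n7: def={v,z} ue={v}

Backward fixpoint:
  live n0: ∅→{e,v,z}
  live n1: {e,z}→{e,z}
  live n2: {e,v}→{e,v,z}
  live n3: {e,z}→{e,v,z}
  live n4: {e,v,z}→{v}
  live n5: {v,z}→{v}
  live n6: {v}→{v}
  live n7: {v}→∅

live-out(n0) = ["e", "v", "z"]

Answer: ["e", "v", "z"]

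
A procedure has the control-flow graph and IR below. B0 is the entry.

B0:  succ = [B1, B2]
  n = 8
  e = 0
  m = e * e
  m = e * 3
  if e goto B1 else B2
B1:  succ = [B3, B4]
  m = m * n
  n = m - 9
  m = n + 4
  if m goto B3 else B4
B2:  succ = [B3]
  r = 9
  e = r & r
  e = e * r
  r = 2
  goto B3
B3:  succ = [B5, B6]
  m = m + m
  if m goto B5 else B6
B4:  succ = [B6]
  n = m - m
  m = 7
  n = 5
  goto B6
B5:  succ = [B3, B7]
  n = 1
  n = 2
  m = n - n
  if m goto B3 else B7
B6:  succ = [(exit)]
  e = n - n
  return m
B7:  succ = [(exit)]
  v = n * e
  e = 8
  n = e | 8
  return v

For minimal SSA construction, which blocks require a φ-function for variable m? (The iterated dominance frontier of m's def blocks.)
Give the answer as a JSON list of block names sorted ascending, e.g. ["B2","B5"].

Answer: ["B3", "B6"]

Derivation:
idom tree: B1←B0 B2←B0 B3←B0 B4←B1 B5←B3 B6←B0 B7←B5
Dom at joins:
  B3: preds {B1,B2,B5}: {B0,B1} ∩ {B0,B2} ∩ {B0,B3,B5} = {B0}; idom=B0
  B6: preds {B3,B4}: {B0,B3} ∩ {B0,B1,B4} = {B0}; idom=B0

Frontier:
  join B3 pred B1: B1 stop@B0
  join B3 pred B2: B2 stop@B0
  join B3 pred B5: B5→B3 stop@B0
  join B6 pred B3: B3 stop@B0
  join B6 pred B4: B4→B1 stop@B0
  B0 → ∅
  B1 → {B3,B6}
  B2 → {B3}
  B3 → {B3,B6}
  B4 → {B6}
  B5 → {B3}
  B6 → ∅
  B7 → ∅

φ for m: defs {B0,B1,B3,B4,B5}
  DF⁺ = {B3,B6}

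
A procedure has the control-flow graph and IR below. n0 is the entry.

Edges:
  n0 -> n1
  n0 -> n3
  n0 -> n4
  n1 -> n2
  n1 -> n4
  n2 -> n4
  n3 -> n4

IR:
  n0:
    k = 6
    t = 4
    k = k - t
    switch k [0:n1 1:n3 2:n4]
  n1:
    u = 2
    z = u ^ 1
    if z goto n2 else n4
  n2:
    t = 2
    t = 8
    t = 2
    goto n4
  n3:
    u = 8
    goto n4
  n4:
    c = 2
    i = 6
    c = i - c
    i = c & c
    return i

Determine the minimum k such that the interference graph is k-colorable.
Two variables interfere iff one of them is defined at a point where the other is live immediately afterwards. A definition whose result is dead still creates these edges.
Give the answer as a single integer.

Per-block:
  n0: {k,t} / ∅
  n1: {u,z} / ∅
  n2: {t} / ∅
  n3: {u} / ∅
  n4: {c,i} / ∅

Live sets:
  n0: in=∅ out=∅
  n1: in=∅ out=∅
  n2: in=∅ out=∅
  n3: in=∅ out=∅
  n4: in=∅ out=∅

Conflict graph:
  c — {i}
  i — {c}
  k — {t}
  t — {k}
  u — ∅
  z — ∅

Chromatic number:
  {c,i} pairwise interfere (2-clique) ⇒ χ ≥ 2
  2-colouring: r0={c,k,u,z}  r1={i,t}
  χ = 2

Answer: 2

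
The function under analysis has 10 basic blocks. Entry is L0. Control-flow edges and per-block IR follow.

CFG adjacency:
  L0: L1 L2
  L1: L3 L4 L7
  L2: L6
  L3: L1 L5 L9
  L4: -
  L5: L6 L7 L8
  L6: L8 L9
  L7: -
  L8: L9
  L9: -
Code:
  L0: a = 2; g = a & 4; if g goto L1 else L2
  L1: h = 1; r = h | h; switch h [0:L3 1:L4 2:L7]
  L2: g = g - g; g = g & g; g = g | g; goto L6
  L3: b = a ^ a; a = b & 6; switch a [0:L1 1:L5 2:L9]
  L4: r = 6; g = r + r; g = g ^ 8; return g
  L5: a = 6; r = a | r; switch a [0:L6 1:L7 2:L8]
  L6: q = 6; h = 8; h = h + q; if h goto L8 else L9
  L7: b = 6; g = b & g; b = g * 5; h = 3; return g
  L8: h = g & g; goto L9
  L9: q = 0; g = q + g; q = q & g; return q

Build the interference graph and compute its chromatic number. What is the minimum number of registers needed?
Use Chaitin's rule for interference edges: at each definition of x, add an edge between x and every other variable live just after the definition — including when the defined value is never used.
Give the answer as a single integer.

Answer: 4

Analysis:
Block summaries:
  L0: {a,g} / ∅
  L1: {h,r} / ∅
  L2: {g} / {g}
  L3: {a,b} / {a}
  L4: {g,r} / ∅
  L5: {a,r} / {r}
  L6: {h,q} / ∅
  L7: {b,g,h} / {g}
  L8: {h} / {g}
  L9: {g,q} / {g}

Backward fixpoint:
  L0: in=∅ out={a,g}
  L1: in={a,g} out={a,g,r}
  L2: in={g} out={g}
  L3: in={a,g,r} out={a,g,r}
  L4: in=∅ out=∅
  L5: in={g,r} out={g}
  L6: in={g} out={g}
  L7: in={g} out=∅
  L8: in={g} out={g}
  L9: in={g} out=∅

Conflict graph:
  a↔{g,h,r}
  b↔{g,r}
  g↔{a,b,h,q,r}
  h↔{a,g,q,r}
  q↔{g,h}
  r↔{a,b,g,h}

Colouring:
  clique {a,g,h,r} ⇒ need ≥ 4
  4-colouring: R0={g}  R1={b,h}  R2={q,r}  R3={a}
  χ = 4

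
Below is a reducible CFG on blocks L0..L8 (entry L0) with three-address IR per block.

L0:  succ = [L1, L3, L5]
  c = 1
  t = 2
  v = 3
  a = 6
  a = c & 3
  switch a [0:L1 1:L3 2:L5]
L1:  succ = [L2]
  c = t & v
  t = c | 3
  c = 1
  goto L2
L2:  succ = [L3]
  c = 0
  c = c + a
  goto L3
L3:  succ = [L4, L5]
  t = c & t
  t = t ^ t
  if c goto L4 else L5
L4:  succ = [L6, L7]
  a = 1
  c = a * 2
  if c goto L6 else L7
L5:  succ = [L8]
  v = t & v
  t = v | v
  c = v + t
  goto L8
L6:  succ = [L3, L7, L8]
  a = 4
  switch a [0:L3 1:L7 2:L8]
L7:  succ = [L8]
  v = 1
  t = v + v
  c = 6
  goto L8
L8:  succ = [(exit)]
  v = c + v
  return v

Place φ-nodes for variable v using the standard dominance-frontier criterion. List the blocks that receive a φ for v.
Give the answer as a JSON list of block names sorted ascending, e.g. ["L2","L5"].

Answer: ["L8"]

Analysis:
idom tree: L1←L0 L2←L1 L3←L0 L4←L3 L5←L0 L6←L4 L7←L4 L8←L0
Join-block Dom:
  L3: preds {L0,L2,L6}: {L0} ∩ {L0,L1,L2} ∩ {L0,L3,L4,L6} = {L0}; idom=L0
  L5: preds {L0,L3}: {L0} ∩ {L0,L3} = {L0}; idom=L0
  L7: preds {L4,L6}: {L0,L3,L4} ∩ {L0,L3,L4,L6} = {L0,L3,L4}; idom=L4
  L8: preds {L5,L6,L7}: {L0,L5} ∩ {L0,L3,L4,L6} ∩ {L0,L3,L4,L7} = {L0}; idom=L0

DF derivation:
  join L3 pred L0: · stop@L0
  join L3 pred L2: L2→L1 stop@L0
  join L3 pred L6: L6→L4→L3 stop@L0
  join L5 pred L0: · stop@L0
  join L5 pred L3: L3 stop@L0
  join L7 pred L4: · stop@L4
  join L7 pred L6: L6 stop@L4
  join L8 pred L5: L5 stop@L0
  join L8 pred L6: L6→L4→L3 stop@L0
  join L8 pred L7: L7→L4→L3 stop@L0
  DF(L0)=∅
  DF(L1)={L3}
  DF(L2)={L3}
  DF(L3)={L3,L5,L8}
  DF(L4)={L3,L8}
  DF(L5)={L8}
  DF(L6)={L3,L7,L8}
  DF(L7)={L8}
  DF(L8)=∅

φ for v: defs {L0,L5,L7,L8}
  DF⁺ = {L8}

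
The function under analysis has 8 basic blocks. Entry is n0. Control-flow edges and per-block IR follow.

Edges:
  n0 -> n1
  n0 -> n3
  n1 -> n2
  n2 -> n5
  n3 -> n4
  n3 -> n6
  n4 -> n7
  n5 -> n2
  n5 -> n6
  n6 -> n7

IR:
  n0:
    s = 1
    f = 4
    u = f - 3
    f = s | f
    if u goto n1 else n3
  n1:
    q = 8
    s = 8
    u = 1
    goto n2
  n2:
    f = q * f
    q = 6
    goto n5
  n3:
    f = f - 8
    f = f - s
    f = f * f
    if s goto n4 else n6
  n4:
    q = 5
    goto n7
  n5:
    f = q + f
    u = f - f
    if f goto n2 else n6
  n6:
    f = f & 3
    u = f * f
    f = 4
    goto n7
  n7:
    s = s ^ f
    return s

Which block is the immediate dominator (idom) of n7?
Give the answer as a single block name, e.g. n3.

idom tree: n1←n0 n2←n1 n3←n0 n4←n3 n5←n2 n6←n0 n7←n0
Dom∩ at merges:
  n2: preds {n1,n5}: {n0,n1} ∩ {n0,n1,n2,n5} = {n0,n1}; idom=n1
  n6: preds {n3,n5}: {n0,n3} ∩ {n0,n1,n2,n5} = {n0}; idom=n0
  n7: preds {n4,n6}: {n0,n3,n4} ∩ {n0,n6} = {n0}; idom=n0

idom(n7) = n0

Answer: n0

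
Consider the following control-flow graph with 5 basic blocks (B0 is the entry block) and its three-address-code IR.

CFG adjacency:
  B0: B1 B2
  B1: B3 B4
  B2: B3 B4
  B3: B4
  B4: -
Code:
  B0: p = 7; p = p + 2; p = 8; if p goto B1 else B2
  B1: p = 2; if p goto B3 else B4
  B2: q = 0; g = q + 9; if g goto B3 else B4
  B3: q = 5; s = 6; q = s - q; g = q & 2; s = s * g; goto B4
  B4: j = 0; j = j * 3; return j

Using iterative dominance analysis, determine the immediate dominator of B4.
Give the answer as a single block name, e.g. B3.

Answer: B0

Derivation:
idom tree: B1←B0 B2←B0 B3←B0 B4←B0
Dom at joins:
  B3: preds {B1,B2}: {B0,B1} ∩ {B0,B2} = {B0}; idom=B0
  B4: preds {B1,B2,B3}: {B0,B1} ∩ {B0,B2} ∩ {B0,B3} = {B0}; idom=B0

idom(B4) = B0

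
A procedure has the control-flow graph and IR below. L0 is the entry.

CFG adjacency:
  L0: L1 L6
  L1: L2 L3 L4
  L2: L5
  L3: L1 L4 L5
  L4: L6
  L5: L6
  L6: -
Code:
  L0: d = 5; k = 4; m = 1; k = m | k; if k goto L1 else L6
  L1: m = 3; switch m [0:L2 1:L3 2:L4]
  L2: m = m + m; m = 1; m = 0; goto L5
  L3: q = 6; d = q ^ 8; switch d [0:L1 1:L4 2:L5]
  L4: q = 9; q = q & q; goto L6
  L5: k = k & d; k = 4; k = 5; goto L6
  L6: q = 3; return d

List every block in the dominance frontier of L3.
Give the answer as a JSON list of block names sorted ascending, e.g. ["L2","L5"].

idom tree: L1←L0 L2←L1 L3←L1 L4←L1 L5←L1 L6←L0
Join-block Dom:
  L1: preds {L0,L3}: {L0} ∩ {L0,L1,L3} = {L0}; idom=L0
  L4: preds {L1,L3}: {L0,L1} ∩ {L0,L1,L3} = {L0,L1}; idom=L1
  L5: preds {L2,L3}: {L0,L1,L2} ∩ {L0,L1,L3} = {L0,L1}; idom=L1
  L6: preds {L0,L4,L5}: {L0} ∩ {L0,L1,L4} ∩ {L0,L1,L5} = {L0}; idom=L0

Frontier:
  join L1 pred L0: · stop@L0
  join L1 pred L3: L3→L1 stop@L0
  join L4 pred L1: · stop@L1
  join L4 pred L3: L3 stop@L1
  join L5 pred L2: L2 stop@L1
  join L5 pred L3: L3 stop@L1
  join L6 pred L0: · stop@L0
  join L6 pred L4: L4→L1 stop@L0
  join L6 pred L5: L5→L1 stop@L0
  L0 → ∅
  L1 → {L1,L6}
  L2 → {L5}
  L3 → {L1,L4,L5}
  L4 → {L6}
  L5 → {L6}
  L6 → ∅

DF(L3) = ["L1", "L4", "L5"]

Answer: ["L1", "L4", "L5"]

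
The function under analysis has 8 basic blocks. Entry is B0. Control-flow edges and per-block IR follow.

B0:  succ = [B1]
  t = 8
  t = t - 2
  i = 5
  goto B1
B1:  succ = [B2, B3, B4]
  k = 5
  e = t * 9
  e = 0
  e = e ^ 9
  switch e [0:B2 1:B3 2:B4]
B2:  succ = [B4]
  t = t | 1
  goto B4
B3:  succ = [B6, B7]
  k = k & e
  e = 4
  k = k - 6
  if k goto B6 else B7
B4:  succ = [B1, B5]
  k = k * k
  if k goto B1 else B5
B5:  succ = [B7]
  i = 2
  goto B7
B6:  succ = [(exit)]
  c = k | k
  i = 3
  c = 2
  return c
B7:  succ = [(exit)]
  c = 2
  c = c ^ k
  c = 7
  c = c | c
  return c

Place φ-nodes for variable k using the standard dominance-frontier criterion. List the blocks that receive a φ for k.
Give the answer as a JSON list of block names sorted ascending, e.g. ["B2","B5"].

Answer: ["B1", "B7"]

Analysis:
idom tree: B1←B0 B2←B1 B3←B1 B4←B1 B5←B4 B6←B3 B7←B1
Dom∩ at merges:
  B1: preds {B0,B4}: {B0} ∩ {B0,B1,B4} = {B0}; idom=B0
  B4: preds {B1,B2}: {B0,B1} ∩ {B0,B1,B2} = {B0,B1}; idom=B1
  B7: preds {B3,B5}: {B0,B1,B3} ∩ {B0,B1,B4,B5} = {B0,B1}; idom=B1

DF walk-up:
  B1←B0: walk · to B0
  B1←B4: walk B4→B1 to B0
  B4←B1: walk · to B1
  B4←B2: walk B2 to B1
  B7←B3: walk B3 to B1
  B7←B5: walk B5→B4 to B1
  B0: DF=∅
  B1: DF={B1}
  B2: DF={B4}
  B3: DF={B7}
  B4: DF={B1,B7}
  B5: DF={B7}
  B6: DF=∅
  B7: DF=∅

φ for k: defs {B1,B3,B4}
  DF⁺ = {B1,B7}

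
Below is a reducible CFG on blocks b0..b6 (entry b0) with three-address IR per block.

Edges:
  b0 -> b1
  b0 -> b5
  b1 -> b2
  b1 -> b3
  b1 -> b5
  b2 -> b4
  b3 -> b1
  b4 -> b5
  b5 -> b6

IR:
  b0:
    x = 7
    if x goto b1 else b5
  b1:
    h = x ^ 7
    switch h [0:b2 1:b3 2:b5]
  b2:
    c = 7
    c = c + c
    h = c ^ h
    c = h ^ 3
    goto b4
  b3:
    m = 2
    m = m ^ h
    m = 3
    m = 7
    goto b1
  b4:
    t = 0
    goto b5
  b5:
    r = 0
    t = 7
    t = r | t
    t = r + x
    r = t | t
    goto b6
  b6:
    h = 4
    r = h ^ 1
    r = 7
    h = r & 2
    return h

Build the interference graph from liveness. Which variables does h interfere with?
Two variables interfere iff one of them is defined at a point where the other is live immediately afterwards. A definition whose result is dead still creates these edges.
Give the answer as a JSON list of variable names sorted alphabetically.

Answer: ["c", "m", "x"]

Working:
Per-block:
  b0: {x} / ∅
  b1: {h} / {x}
  b2: {c,h} / {h}
  b3: {m} / {h}
  b4: {t} / ∅
  b5: {r,t} / {x}
  b6: {h,r} / ∅

Backward fixpoint:
  b0 li=∅ lo={x}
  b1 li={x} lo={h,x}
  b2 li={h,x} lo={x}
  b3 li={h,x} lo={x}
  b4 li={x} lo={x}
  b5 li={x} lo=∅
  b6 li=∅ lo=∅

Interfere edges:
  c: {h,x}
  h: {c,m,x}
  m: {h,x}
  r: {t,x}
  t: {r,x}
  x: {c,h,m,r,t}

N(h) = ["c", "m", "x"]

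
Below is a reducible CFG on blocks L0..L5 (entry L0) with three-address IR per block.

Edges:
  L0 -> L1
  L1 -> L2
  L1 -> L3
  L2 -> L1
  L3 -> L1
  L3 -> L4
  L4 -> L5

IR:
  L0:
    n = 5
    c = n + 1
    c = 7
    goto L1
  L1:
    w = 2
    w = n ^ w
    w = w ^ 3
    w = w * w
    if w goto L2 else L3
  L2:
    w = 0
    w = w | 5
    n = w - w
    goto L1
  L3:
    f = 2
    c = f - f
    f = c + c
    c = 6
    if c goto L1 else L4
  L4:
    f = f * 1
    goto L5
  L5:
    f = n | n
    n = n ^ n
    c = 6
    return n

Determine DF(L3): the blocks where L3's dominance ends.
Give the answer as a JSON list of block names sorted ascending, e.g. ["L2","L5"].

idom tree: L1←L0 L2←L1 L3←L1 L4←L3 L5←L4
Dom at joins:
  L1: preds {L0,L2,L3}: {L0} ∩ {L0,L1,L2} ∩ {L0,L1,L3} = {L0}; idom=L0

DF walk-up:
  join L1 pred L0: · stop@L0
  join L1 pred L2: L2→L1 stop@L0
  join L1 pred L3: L3→L1 stop@L0
  DF(L0)=∅
  DF(L1)={L1}
  DF(L2)={L1}
  DF(L3)={L1}
  DF(L4)=∅
  DF(L5)=∅

DF(L3) = ["L1"]

Answer: ["L1"]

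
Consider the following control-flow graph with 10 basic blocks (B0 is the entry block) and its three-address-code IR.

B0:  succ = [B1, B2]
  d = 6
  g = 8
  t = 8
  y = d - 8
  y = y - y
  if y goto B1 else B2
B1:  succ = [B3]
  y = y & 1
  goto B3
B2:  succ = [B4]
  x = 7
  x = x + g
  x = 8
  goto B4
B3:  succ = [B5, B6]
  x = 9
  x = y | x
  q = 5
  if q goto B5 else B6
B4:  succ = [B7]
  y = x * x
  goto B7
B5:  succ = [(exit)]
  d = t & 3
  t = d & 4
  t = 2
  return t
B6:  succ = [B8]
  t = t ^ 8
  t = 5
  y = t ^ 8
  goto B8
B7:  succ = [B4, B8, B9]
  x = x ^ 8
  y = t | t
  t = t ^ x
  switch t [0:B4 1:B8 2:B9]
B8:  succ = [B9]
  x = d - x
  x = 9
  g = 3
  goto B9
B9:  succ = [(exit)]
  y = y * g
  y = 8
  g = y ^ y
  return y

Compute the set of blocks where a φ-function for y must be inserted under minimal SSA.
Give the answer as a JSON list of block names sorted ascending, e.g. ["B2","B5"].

idom tree: B1←B0 B2←B0 B3←B1 B4←B2 B5←B3 B6←B3 B7←B4 B8←B0 B9←B0
Dom∩ at merges:
  B4: preds {B2,B7}: {B0,B2} ∩ {B0,B2,B4,B7} = {B0,B2}; idom=B2
  B8: preds {B6,B7}: {B0,B1,B3,B6} ∩ {B0,B2,B4,B7} = {B0}; idom=B0
  B9: preds {B7,B8}: {B0,B2,B4,B7} ∩ {B0,B8} = {B0}; idom=B0

DF derivation:
  B4←B2: walk · to B2
  B4←B7: walk B7→B4 to B2
  B8←B6: walk B6→B3→B1 to B0
  B8←B7: walk B7→B4→B2 to B0
  B9←B7: walk B7→B4→B2 to B0
  B9←B8: walk B8 to B0
  B0 → ∅
  B1 → {B8}
  B2 → {B8,B9}
  B3 → {B8}
  B4 → {B4,B8,B9}
  B5 → ∅
  B6 → {B8}
  B7 → {B4,B8,B9}
  B8 → {B9}
  B9 → ∅

φ for y: defs {B0,B1,B4,B6,B7,B9}
  DF⁺ = {B4,B8,B9}

Answer: ["B4", "B8", "B9"]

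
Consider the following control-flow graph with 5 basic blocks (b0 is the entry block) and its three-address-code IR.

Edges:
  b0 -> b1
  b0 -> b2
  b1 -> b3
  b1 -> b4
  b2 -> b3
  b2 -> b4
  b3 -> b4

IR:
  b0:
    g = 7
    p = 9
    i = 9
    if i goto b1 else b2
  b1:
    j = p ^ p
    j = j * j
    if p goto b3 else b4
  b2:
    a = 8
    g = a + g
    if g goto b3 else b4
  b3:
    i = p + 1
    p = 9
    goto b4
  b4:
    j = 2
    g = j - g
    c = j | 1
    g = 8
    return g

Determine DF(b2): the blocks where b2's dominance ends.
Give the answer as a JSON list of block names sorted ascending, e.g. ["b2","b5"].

idom tree: b1←b0 b2←b0 b3←b0 b4←b0
Dom∩ at merges:
  b3: preds {b1,b2}: {b0,b1} ∩ {b0,b2} = {b0}; idom=b0
  b4: preds {b1,b2,b3}: {b0,b1} ∩ {b0,b2} ∩ {b0,b3} = {b0}; idom=b0

Frontier:
  join b3 pred b1: b1 stop@b0
  join b3 pred b2: b2 stop@b0
  join b4 pred b1: b1 stop@b0
  join b4 pred b2: b2 stop@b0
  join b4 pred b3: b3 stop@b0
  DF(b0)=∅
  DF(b1)={b3,b4}
  DF(b2)={b3,b4}
  DF(b3)={b4}
  DF(b4)=∅

DF(b2) = ["b3", "b4"]

Answer: ["b3", "b4"]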